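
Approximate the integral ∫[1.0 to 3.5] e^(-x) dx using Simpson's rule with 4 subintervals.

f(x) = e^(-x)
a = 1.0, b = 3.5, n = 4
h = (b - a)/n = 0.625000

Simpson's rule: (h/3)[f(x₀) + 4f(x₁) + 2f(x₂) + ... + f(xₙ)]

x_0 = 1.0000, f(x_0) = 0.367879, coefficient = 1
x_1 = 1.6250, f(x_1) = 0.196912, coefficient = 4
x_2 = 2.2500, f(x_2) = 0.105399, coefficient = 2
x_3 = 2.8750, f(x_3) = 0.056416, coefficient = 4
x_4 = 3.5000, f(x_4) = 0.030197, coefficient = 1

I ≈ (0.625000/3) × 1.622187 = 0.337956
Exact value: 0.337682
Error: 0.000273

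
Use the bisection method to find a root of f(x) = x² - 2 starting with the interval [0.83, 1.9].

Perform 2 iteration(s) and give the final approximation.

f(x) = x² - 2
Initial interval: [0.83, 1.9]

Iteration 1:
  c_1 = (0.830000 + 1.900000)/2 = 1.365000
  f(c_1) = f(1.365000) = -0.136775
  f(a) × f(c) ≥ 0, new interval: [1.365000, 1.900000]
Iteration 2:
  c_2 = (1.365000 + 1.900000)/2 = 1.632500
  f(c_2) = f(1.632500) = 0.665056
  f(a) × f(c) < 0, new interval: [1.365000, 1.632500]

After 2 iteration(s), the approximation is c_2 = 1.632500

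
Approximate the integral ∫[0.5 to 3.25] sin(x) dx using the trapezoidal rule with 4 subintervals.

f(x) = sin(x)
a = 0.5, b = 3.25, n = 4
h = (b - a)/n = 0.687500

Trapezoidal rule: (h/2)[f(x₀) + 2f(x₁) + 2f(x₂) + ... + f(xₙ)]

x_0 = 0.5000, f(x_0) = 0.479426, coefficient = 1
x_1 = 1.1875, f(x_1) = 0.927437, coefficient = 2
x_2 = 1.8750, f(x_2) = 0.954086, coefficient = 2
x_3 = 2.5625, f(x_3) = 0.547265, coefficient = 2
x_4 = 3.2500, f(x_4) = -0.108195, coefficient = 1

I ≈ (0.687500/2) × 5.228805 = 1.797402
Exact value: 1.871712
Error: 0.074310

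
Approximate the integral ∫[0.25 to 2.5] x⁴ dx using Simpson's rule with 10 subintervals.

f(x) = x⁴
a = 0.25, b = 2.5, n = 10
h = (b - a)/n = 0.225000

Simpson's rule: (h/3)[f(x₀) + 4f(x₁) + 2f(x₂) + ... + f(xₙ)]

x_0 = 0.2500, f(x_0) = 0.003906, coefficient = 1
x_1 = 0.4750, f(x_1) = 0.050907, coefficient = 4
x_2 = 0.7000, f(x_2) = 0.240100, coefficient = 2
x_3 = 0.9250, f(x_3) = 0.732094, coefficient = 4
x_4 = 1.1500, f(x_4) = 1.749006, coefficient = 2
x_5 = 1.3750, f(x_5) = 3.574463, coefficient = 4
x_6 = 1.6000, f(x_6) = 6.553600, coefficient = 2
x_7 = 1.8250, f(x_7) = 11.093063, coefficient = 4
x_8 = 2.0500, f(x_8) = 17.661006, coefficient = 2
x_9 = 2.2750, f(x_9) = 26.787094, coefficient = 4
x_10 = 2.5000, f(x_10) = 39.062500, coefficient = 1

I ≈ (0.225000/3) × 260.424314 = 19.531824
Exact value: 19.531055
Error: 0.000769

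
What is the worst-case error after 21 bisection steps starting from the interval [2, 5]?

Bisection error bound: |error| ≤ (b-a)/2^n
|error| ≤ (5 - 2)/2^21 = 3/2^21
|error| ≤ 0.0000014305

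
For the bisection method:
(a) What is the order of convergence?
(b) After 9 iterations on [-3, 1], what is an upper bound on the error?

(a) Bisection has linear (order 1) convergence; the error is halved each step.

(b) Error bound = (b-a)/2^n = (1 - (-3))/2^{9}
    = 4/2^{9}

(a) 1 (linear); (b) error ≤ 7.81e-03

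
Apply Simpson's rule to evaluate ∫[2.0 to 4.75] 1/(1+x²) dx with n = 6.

f(x) = 1/(1+x²)
a = 2.0, b = 4.75, n = 6
h = (b - a)/n = 0.458333

Simpson's rule: (h/3)[f(x₀) + 4f(x₁) + 2f(x₂) + ... + f(xₙ)]

x_0 = 2.0000, f(x_0) = 0.200000, coefficient = 1
x_1 = 2.4583, f(x_1) = 0.141977, coefficient = 4
x_2 = 2.9167, f(x_2) = 0.105186, coefficient = 2
x_3 = 3.3750, f(x_3) = 0.080706, coefficient = 4
x_4 = 3.8333, f(x_4) = 0.063717, coefficient = 2
x_5 = 4.2917, f(x_5) = 0.051498, coefficient = 4
x_6 = 4.7500, f(x_6) = 0.042440, coefficient = 1

I ≈ (0.458333/3) × 1.676969 = 0.256204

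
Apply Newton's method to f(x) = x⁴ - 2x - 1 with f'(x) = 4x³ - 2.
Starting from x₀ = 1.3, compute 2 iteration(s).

f(x) = x⁴ - 2x - 1
f'(x) = 4x³ - 2
x₀ = 1.3

Newton-Raphson formula: x_{n+1} = x_n - f(x_n)/f'(x_n)

Iteration 1:
  f(1.300000) = -0.743900
  f'(1.300000) = 6.788000
  x_1 = 1.300000 - (-0.743900)/6.788000 = 1.409590
Iteration 2:
  f(1.409590) = 0.128771
  f'(1.409590) = 9.203116
  x_2 = 1.409590 - 0.128771/9.203116 = 1.395598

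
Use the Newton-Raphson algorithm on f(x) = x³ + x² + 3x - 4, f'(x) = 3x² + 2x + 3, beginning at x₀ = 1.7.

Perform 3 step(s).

f(x) = x³ + x² + 3x - 4
f'(x) = 3x² + 2x + 3
x₀ = 1.7

Newton-Raphson formula: x_{n+1} = x_n - f(x_n)/f'(x_n)

Iteration 1:
  f(1.700000) = 8.903000
  f'(1.700000) = 15.070000
  x_1 = 1.700000 - 8.903000/15.070000 = 1.109224
Iteration 2:
  f(1.109224) = 1.922811
  f'(1.109224) = 8.909578
  x_2 = 1.109224 - 1.922811/8.909578 = 0.893410
Iteration 3:
  f(0.893410) = 0.191512
  f'(0.893410) = 7.181362
  x_3 = 0.893410 - 0.191512/7.181362 = 0.866742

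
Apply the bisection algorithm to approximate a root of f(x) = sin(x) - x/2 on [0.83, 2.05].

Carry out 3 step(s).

f(x) = sin(x) - x/2
Initial interval: [0.83, 2.05]

Iteration 1:
  c_1 = (0.830000 + 2.050000)/2 = 1.440000
  f(c_1) = f(1.440000) = 0.271458
  f(a) × f(c) ≥ 0, new interval: [1.440000, 2.050000]
Iteration 2:
  c_2 = (1.440000 + 2.050000)/2 = 1.745000
  f(c_2) = f(1.745000) = 0.112365
  f(a) × f(c) ≥ 0, new interval: [1.745000, 2.050000]
Iteration 3:
  c_3 = (1.745000 + 2.050000)/2 = 1.897500
  f(c_3) = f(1.897500) = -0.001645
  f(a) × f(c) < 0, new interval: [1.745000, 1.897500]

After 3 iteration(s), the approximation is c_3 = 1.897500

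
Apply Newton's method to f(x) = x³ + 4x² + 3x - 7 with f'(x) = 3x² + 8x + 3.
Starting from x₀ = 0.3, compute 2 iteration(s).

f(x) = x³ + 4x² + 3x - 7
f'(x) = 3x² + 8x + 3
x₀ = 0.3

Newton-Raphson formula: x_{n+1} = x_n - f(x_n)/f'(x_n)

Iteration 1:
  f(0.300000) = -5.713000
  f'(0.300000) = 5.670000
  x_1 = 0.300000 - (-5.713000)/5.670000 = 1.307584
Iteration 2:
  f(1.307584) = 5.997527
  f'(1.307584) = 18.589996
  x_2 = 1.307584 - 5.997527/18.589996 = 0.984963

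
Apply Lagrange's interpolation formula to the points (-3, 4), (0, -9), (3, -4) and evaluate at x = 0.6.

Lagrange interpolation formula:
P(x) = Σ yᵢ × Lᵢ(x)
where Lᵢ(x) = Π_{j≠i} (x - xⱼ)/(xᵢ - xⱼ)

L_0(0.6) = (0.6 - 0)/(-3 - 0) × (0.6 - 3)/(-3 - 3) = -0.080000
L_1(0.6) = (0.6 - (-3))/(0 - (-3)) × (0.6 - 3)/(0 - 3) = 0.960000
L_2(0.6) = (0.6 - (-3))/(3 - (-3)) × (0.6 - 0)/(3 - 0) = 0.120000

P(0.6) = 4×L_0(0.6) + (-9)×L_1(0.6) + (-4)×L_2(0.6)
P(0.6) = -9.440000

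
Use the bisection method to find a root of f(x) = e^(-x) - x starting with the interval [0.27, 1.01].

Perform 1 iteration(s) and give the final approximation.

f(x) = e^(-x) - x
Initial interval: [0.27, 1.01]

Iteration 1:
  c_1 = (0.270000 + 1.010000)/2 = 0.640000
  f(c_1) = f(0.640000) = -0.112708
  f(a) × f(c) < 0, new interval: [0.270000, 0.640000]

After 1 iteration(s), the approximation is c_1 = 0.640000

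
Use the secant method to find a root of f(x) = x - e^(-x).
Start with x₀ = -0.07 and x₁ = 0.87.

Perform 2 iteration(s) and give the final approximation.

f(x) = x - e^(-x)
x₀ = -0.07, x₁ = 0.87

Secant formula: x_{n+1} = x_n - f(x_n)(x_n - x_{n-1})/(f(x_n) - f(x_{n-1}))

Iteration 1:
  f(-0.070000) = -1.142508
  f(0.870000) = 0.451048
  x_2 = 0.870000 - 0.451048×(0.870000 - (-0.070000))/(0.451048 - (-1.142508))
       = 0.603938
Iteration 2:
  f(0.870000) = 0.451048
  f(0.603938) = 0.057283
  x_3 = 0.603938 - 0.057283×(0.603938 - 0.870000)/(0.057283 - 0.451048)
       = 0.565232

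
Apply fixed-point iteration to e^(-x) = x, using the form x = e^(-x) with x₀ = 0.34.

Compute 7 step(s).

Equation: e^(-x) = x
Fixed-point form: x = e^(-x)
x₀ = 0.34

x_1 = g(0.340000) = 0.711770
x_2 = g(0.711770) = 0.490775
x_3 = g(0.490775) = 0.612152
x_4 = g(0.612152) = 0.542183
x_5 = g(0.542183) = 0.581478
x_6 = g(0.581478) = 0.559072
x_7 = g(0.559072) = 0.571740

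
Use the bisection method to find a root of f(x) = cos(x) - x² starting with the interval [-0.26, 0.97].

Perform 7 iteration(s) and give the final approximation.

f(x) = cos(x) - x²
Initial interval: [-0.26, 0.97]

Iteration 1:
  c_1 = (-0.260000 + 0.970000)/2 = 0.355000
  f(c_1) = f(0.355000) = 0.811621
  f(a) × f(c) ≥ 0, new interval: [0.355000, 0.970000]
Iteration 2:
  c_2 = (0.355000 + 0.970000)/2 = 0.662500
  f(c_2) = f(0.662500) = 0.349551
  f(a) × f(c) ≥ 0, new interval: [0.662500, 0.970000]
Iteration 3:
  c_3 = (0.662500 + 0.970000)/2 = 0.816250
  f(c_3) = f(0.816250) = 0.018694
  f(a) × f(c) ≥ 0, new interval: [0.816250, 0.970000]
Iteration 4:
  c_4 = (0.816250 + 0.970000)/2 = 0.893125
  f(c_4) = f(0.893125) = -0.170692
  f(a) × f(c) < 0, new interval: [0.816250, 0.893125]
Iteration 5:
  c_5 = (0.816250 + 0.893125)/2 = 0.854687
  f(c_5) = f(0.854687) = -0.074036
  f(a) × f(c) < 0, new interval: [0.816250, 0.854687]
Iteration 6:
  c_6 = (0.816250 + 0.854687)/2 = 0.835469
  f(c_6) = f(0.835469) = -0.027178
  f(a) × f(c) < 0, new interval: [0.816250, 0.835469]
Iteration 7:
  c_7 = (0.816250 + 0.835469)/2 = 0.825859
  f(c_7) = f(0.825859) = -0.004118
  f(a) × f(c) < 0, new interval: [0.816250, 0.825859]

After 7 iteration(s), the approximation is c_7 = 0.825859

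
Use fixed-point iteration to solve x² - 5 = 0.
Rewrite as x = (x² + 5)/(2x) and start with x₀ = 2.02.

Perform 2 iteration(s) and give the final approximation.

Equation: x² - 5 = 0
Fixed-point form: x = (x² + 5)/(2x)
x₀ = 2.02

x_1 = g(2.020000) = 2.247624
x_2 = g(2.247624) = 2.236098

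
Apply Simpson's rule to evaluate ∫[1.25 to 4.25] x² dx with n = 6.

f(x) = x²
a = 1.25, b = 4.25, n = 6
h = (b - a)/n = 0.500000

Simpson's rule: (h/3)[f(x₀) + 4f(x₁) + 2f(x₂) + ... + f(xₙ)]

x_0 = 1.2500, f(x_0) = 1.562500, coefficient = 1
x_1 = 1.7500, f(x_1) = 3.062500, coefficient = 4
x_2 = 2.2500, f(x_2) = 5.062500, coefficient = 2
x_3 = 2.7500, f(x_3) = 7.562500, coefficient = 4
x_4 = 3.2500, f(x_4) = 10.562500, coefficient = 2
x_5 = 3.7500, f(x_5) = 14.062500, coefficient = 4
x_6 = 4.2500, f(x_6) = 18.062500, coefficient = 1

I ≈ (0.500000/3) × 149.625000 = 24.937500
Exact value: 24.937500
Error: 0.000000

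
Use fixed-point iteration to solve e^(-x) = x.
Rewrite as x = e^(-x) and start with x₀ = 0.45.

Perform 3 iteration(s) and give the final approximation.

Equation: e^(-x) = x
Fixed-point form: x = e^(-x)
x₀ = 0.45

x_1 = g(0.450000) = 0.637628
x_2 = g(0.637628) = 0.528545
x_3 = g(0.528545) = 0.589462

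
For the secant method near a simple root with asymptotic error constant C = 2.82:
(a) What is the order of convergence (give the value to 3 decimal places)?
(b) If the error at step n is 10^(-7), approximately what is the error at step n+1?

(a) Secant method has superlinear convergence with order φ = (1+√5)/2 ≈ 1.618.
    This means |e_{n+1}| ≈ C|e_n|^1.618.

(b) With |e_n| = 10^(-7) and C = 2.82:
    |e_{n+1}| ≈ 2.82 × (10^(-7))^1.618 = 2.82 × 10^(-11.33)

(a) ≈ 1.618 (golden ratio); (b) |e_{n+1}| ≈ 1.330e-11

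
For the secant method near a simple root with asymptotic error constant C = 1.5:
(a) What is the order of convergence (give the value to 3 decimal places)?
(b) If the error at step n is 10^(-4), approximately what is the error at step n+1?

(a) Secant method has superlinear convergence with order φ = (1+√5)/2 ≈ 1.618.
    This means |e_{n+1}| ≈ C|e_n|^1.618.

(b) With |e_n| = 10^(-4) and C = 1.5:
    |e_{n+1}| ≈ 1.5 × (10^(-4))^1.618 = 1.5 × 10^(-6.47)

(a) ≈ 1.618 (golden ratio); (b) |e_{n+1}| ≈ 5.058e-07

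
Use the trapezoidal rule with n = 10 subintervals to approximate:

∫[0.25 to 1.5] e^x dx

f(x) = e^x
a = 0.25, b = 1.5, n = 10
h = (b - a)/n = 0.125000

Trapezoidal rule: (h/2)[f(x₀) + 2f(x₁) + 2f(x₂) + ... + f(xₙ)]

x_0 = 0.2500, f(x_0) = 1.284025, coefficient = 1
x_1 = 0.3750, f(x_1) = 1.454991, coefficient = 2
x_2 = 0.5000, f(x_2) = 1.648721, coefficient = 2
x_3 = 0.6250, f(x_3) = 1.868246, coefficient = 2
x_4 = 0.7500, f(x_4) = 2.117000, coefficient = 2
x_5 = 0.8750, f(x_5) = 2.398875, coefficient = 2
x_6 = 1.0000, f(x_6) = 2.718282, coefficient = 2
x_7 = 1.1250, f(x_7) = 3.080217, coefficient = 2
x_8 = 1.2500, f(x_8) = 3.490343, coefficient = 2
x_9 = 1.3750, f(x_9) = 3.955077, coefficient = 2
x_10 = 1.5000, f(x_10) = 4.481689, coefficient = 1

I ≈ (0.125000/2) × 51.229219 = 3.201826
Exact value: 3.197664
Error: 0.004163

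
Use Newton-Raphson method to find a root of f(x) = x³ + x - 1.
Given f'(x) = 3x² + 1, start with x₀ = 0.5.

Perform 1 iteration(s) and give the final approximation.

f(x) = x³ + x - 1
f'(x) = 3x² + 1
x₀ = 0.5

Newton-Raphson formula: x_{n+1} = x_n - f(x_n)/f'(x_n)

Iteration 1:
  f(0.500000) = -0.375000
  f'(0.500000) = 1.750000
  x_1 = 0.500000 - (-0.375000)/1.750000 = 0.714286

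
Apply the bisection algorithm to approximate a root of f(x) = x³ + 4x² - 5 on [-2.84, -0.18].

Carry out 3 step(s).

f(x) = x³ + 4x² - 5
Initial interval: [-2.84, -0.18]

Iteration 1:
  c_1 = (-2.840000 + (-0.180000))/2 = -1.510000
  f(c_1) = f(-1.510000) = 0.677449
  f(a) × f(c) ≥ 0, new interval: [-1.510000, -0.180000]
Iteration 2:
  c_2 = (-1.510000 + (-0.180000))/2 = -0.845000
  f(c_2) = f(-0.845000) = -2.747251
  f(a) × f(c) < 0, new interval: [-1.510000, -0.845000]
Iteration 3:
  c_3 = (-1.510000 + (-0.845000))/2 = -1.177500
  f(c_3) = f(-1.177500) = -1.086586
  f(a) × f(c) < 0, new interval: [-1.510000, -1.177500]

After 3 iteration(s), the approximation is c_3 = -1.177500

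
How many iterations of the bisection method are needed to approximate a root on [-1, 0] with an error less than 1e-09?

We need (b-a)/2^n ≤ 1e-09
(0 - (-1))/2^n ≤ 1e-09
1/2^n ≤ 1e-09
2^n ≥ 1000000000
n ≥ log₂(1000000000) = 29.90
n ≥ 30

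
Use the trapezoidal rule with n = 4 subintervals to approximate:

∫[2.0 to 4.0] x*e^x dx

f(x) = x*e^x
a = 2.0, b = 4.0, n = 4
h = (b - a)/n = 0.500000

Trapezoidal rule: (h/2)[f(x₀) + 2f(x₁) + 2f(x₂) + ... + f(xₙ)]

x_0 = 2.0000, f(x_0) = 14.778112, coefficient = 1
x_1 = 2.5000, f(x_1) = 30.456235, coefficient = 2
x_2 = 3.0000, f(x_2) = 60.256611, coefficient = 2
x_3 = 3.5000, f(x_3) = 115.904082, coefficient = 2
x_4 = 4.0000, f(x_4) = 218.392600, coefficient = 1

I ≈ (0.500000/2) × 646.404567 = 161.601142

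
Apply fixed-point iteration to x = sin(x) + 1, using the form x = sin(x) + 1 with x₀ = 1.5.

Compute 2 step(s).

Equation: x = sin(x) + 1
Fixed-point form: x = sin(x) + 1
x₀ = 1.5

x_1 = g(1.500000) = 1.997495
x_2 = g(1.997495) = 1.910337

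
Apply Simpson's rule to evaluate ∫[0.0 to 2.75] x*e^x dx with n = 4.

f(x) = x*e^x
a = 0.0, b = 2.75, n = 4
h = (b - a)/n = 0.687500

Simpson's rule: (h/3)[f(x₀) + 4f(x₁) + 2f(x₂) + ... + f(xₙ)]

x_0 = 0.0000, f(x_0) = 0.000000, coefficient = 1
x_1 = 0.6875, f(x_1) = 1.367257, coefficient = 4
x_2 = 1.3750, f(x_2) = 5.438230, coefficient = 2
x_3 = 2.0625, f(x_3) = 16.222819, coefficient = 4
x_4 = 2.7500, f(x_4) = 43.017238, coefficient = 1

I ≈ (0.687500/3) × 124.254003 = 28.474876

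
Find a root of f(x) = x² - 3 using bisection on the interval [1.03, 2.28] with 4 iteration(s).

f(x) = x² - 3
Initial interval: [1.03, 2.28]

Iteration 1:
  c_1 = (1.030000 + 2.280000)/2 = 1.655000
  f(c_1) = f(1.655000) = -0.260975
  f(a) × f(c) ≥ 0, new interval: [1.655000, 2.280000]
Iteration 2:
  c_2 = (1.655000 + 2.280000)/2 = 1.967500
  f(c_2) = f(1.967500) = 0.871056
  f(a) × f(c) < 0, new interval: [1.655000, 1.967500]
Iteration 3:
  c_3 = (1.655000 + 1.967500)/2 = 1.811250
  f(c_3) = f(1.811250) = 0.280627
  f(a) × f(c) < 0, new interval: [1.655000, 1.811250]
Iteration 4:
  c_4 = (1.655000 + 1.811250)/2 = 1.733125
  f(c_4) = f(1.733125) = 0.003722
  f(a) × f(c) < 0, new interval: [1.655000, 1.733125]

After 4 iteration(s), the approximation is c_4 = 1.733125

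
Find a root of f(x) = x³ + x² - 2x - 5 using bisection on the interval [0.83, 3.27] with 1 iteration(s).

f(x) = x³ + x² - 2x - 5
Initial interval: [0.83, 3.27]

Iteration 1:
  c_1 = (0.830000 + 3.270000)/2 = 2.050000
  f(c_1) = f(2.050000) = 3.717625
  f(a) × f(c) < 0, new interval: [0.830000, 2.050000]

After 1 iteration(s), the approximation is c_1 = 2.050000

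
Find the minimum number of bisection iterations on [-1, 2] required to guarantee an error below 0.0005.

We need (b-a)/2^n ≤ 0.0005
(2 - (-1))/2^n ≤ 0.0005
3/2^n ≤ 0.0005
2^n ≥ 6000
n ≥ log₂(6000) = 12.55
n ≥ 13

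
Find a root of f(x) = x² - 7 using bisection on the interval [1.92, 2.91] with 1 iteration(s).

f(x) = x² - 7
Initial interval: [1.92, 2.91]

Iteration 1:
  c_1 = (1.920000 + 2.910000)/2 = 2.415000
  f(c_1) = f(2.415000) = -1.167775
  f(a) × f(c) ≥ 0, new interval: [2.415000, 2.910000]

After 1 iteration(s), the approximation is c_1 = 2.415000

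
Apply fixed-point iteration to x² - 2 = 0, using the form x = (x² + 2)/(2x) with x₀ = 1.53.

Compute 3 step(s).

Equation: x² - 2 = 0
Fixed-point form: x = (x² + 2)/(2x)
x₀ = 1.53

x_1 = g(1.530000) = 1.418595
x_2 = g(1.418595) = 1.414220
x_3 = g(1.414220) = 1.414214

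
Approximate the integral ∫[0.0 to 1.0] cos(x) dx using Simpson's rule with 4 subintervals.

f(x) = cos(x)
a = 0.0, b = 1.0, n = 4
h = (b - a)/n = 0.250000

Simpson's rule: (h/3)[f(x₀) + 4f(x₁) + 2f(x₂) + ... + f(xₙ)]

x_0 = 0.0000, f(x_0) = 1.000000, coefficient = 1
x_1 = 0.2500, f(x_1) = 0.968912, coefficient = 4
x_2 = 0.5000, f(x_2) = 0.877583, coefficient = 2
x_3 = 0.7500, f(x_3) = 0.731689, coefficient = 4
x_4 = 1.0000, f(x_4) = 0.540302, coefficient = 1

I ≈ (0.250000/3) × 10.097873 = 0.841489
Exact value: 0.841471
Error: 0.000018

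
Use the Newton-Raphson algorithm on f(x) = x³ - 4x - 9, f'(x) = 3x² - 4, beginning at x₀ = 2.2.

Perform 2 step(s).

f(x) = x³ - 4x - 9
f'(x) = 3x² - 4
x₀ = 2.2

Newton-Raphson formula: x_{n+1} = x_n - f(x_n)/f'(x_n)

Iteration 1:
  f(2.200000) = -7.152000
  f'(2.200000) = 10.520000
  x_1 = 2.200000 - (-7.152000)/10.520000 = 2.879848
Iteration 2:
  f(2.879848) = 3.364696
  f'(2.879848) = 20.880572
  x_2 = 2.879848 - 3.364696/20.880572 = 2.718708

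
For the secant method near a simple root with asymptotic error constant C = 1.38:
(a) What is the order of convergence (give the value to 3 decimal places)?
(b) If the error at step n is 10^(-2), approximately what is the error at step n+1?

(a) Secant method has superlinear convergence with order φ = (1+√5)/2 ≈ 1.618.
    This means |e_{n+1}| ≈ C|e_n|^1.618.

(b) With |e_n| = 10^(-2) and C = 1.38:
    |e_{n+1}| ≈ 1.38 × (10^(-2))^1.618 = 1.38 × 10^(-3.24)

(a) ≈ 1.618 (golden ratio); (b) |e_{n+1}| ≈ 8.013e-04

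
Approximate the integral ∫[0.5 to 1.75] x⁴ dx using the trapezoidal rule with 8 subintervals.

f(x) = x⁴
a = 0.5, b = 1.75, n = 8
h = (b - a)/n = 0.156250

Trapezoidal rule: (h/2)[f(x₀) + 2f(x₁) + 2f(x₂) + ... + f(xₙ)]

x_0 = 0.5000, f(x_0) = 0.062500, coefficient = 1
x_1 = 0.6562, f(x_1) = 0.185472, coefficient = 2
x_2 = 0.8125, f(x_2) = 0.435806, coefficient = 2
x_3 = 0.9688, f(x_3) = 0.880738, coefficient = 2
x_4 = 1.1250, f(x_4) = 1.601807, coefficient = 2
x_5 = 1.2812, f(x_5) = 2.694856, coefficient = 2
x_6 = 1.4375, f(x_6) = 4.270035, coefficient = 2
x_7 = 1.5938, f(x_7) = 6.451798, coefficient = 2
x_8 = 1.7500, f(x_8) = 9.378906, coefficient = 1

I ≈ (0.156250/2) × 42.482430 = 3.318940
Exact value: 3.276367
Error: 0.042573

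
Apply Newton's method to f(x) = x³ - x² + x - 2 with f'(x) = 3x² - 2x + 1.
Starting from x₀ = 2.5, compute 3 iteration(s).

f(x) = x³ - x² + x - 2
f'(x) = 3x² - 2x + 1
x₀ = 2.5

Newton-Raphson formula: x_{n+1} = x_n - f(x_n)/f'(x_n)

Iteration 1:
  f(2.500000) = 9.875000
  f'(2.500000) = 14.750000
  x_1 = 2.500000 - 9.875000/14.750000 = 1.830508
Iteration 2:
  f(1.830508) = 2.613344
  f'(1.830508) = 7.391267
  x_2 = 1.830508 - 2.613344/7.391267 = 1.476937
Iteration 3:
  f(1.476937) = 0.517298
  f'(1.476937) = 4.590152
  x_3 = 1.476937 - 0.517298/4.590152 = 1.364239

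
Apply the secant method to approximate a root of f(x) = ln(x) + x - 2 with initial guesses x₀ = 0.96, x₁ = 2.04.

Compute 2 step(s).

f(x) = ln(x) + x - 2
x₀ = 0.96, x₁ = 2.04

Secant formula: x_{n+1} = x_n - f(x_n)(x_n - x_{n-1})/(f(x_n) - f(x_{n-1}))

Iteration 1:
  f(0.960000) = -1.080822
  f(2.040000) = 0.752950
  x_2 = 2.040000 - 0.752950×(2.040000 - 0.960000)/(0.752950 - (-1.080822))
       = 1.596550
Iteration 2:
  f(2.040000) = 0.752950
  f(1.596550) = 0.064395
  x_3 = 1.596550 - 0.064395×(1.596550 - 2.040000)/(0.064395 - 0.752950)
       = 1.555078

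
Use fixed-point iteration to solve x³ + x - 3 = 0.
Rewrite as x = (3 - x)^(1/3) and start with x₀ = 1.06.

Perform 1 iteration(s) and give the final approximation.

Equation: x³ + x - 3 = 0
Fixed-point form: x = (3 - x)^(1/3)
x₀ = 1.06

x_1 = g(1.060000) = 1.247194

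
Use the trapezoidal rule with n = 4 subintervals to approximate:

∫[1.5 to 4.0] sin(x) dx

f(x) = sin(x)
a = 1.5, b = 4.0, n = 4
h = (b - a)/n = 0.625000

Trapezoidal rule: (h/2)[f(x₀) + 2f(x₁) + 2f(x₂) + ... + f(xₙ)]

x_0 = 1.5000, f(x_0) = 0.997495, coefficient = 1
x_1 = 2.1250, f(x_1) = 0.850320, coefficient = 2
x_2 = 2.7500, f(x_2) = 0.381661, coefficient = 2
x_3 = 3.3750, f(x_3) = -0.231294, coefficient = 2
x_4 = 4.0000, f(x_4) = -0.756802, coefficient = 1

I ≈ (0.625000/2) × 2.242066 = 0.700646
Exact value: 0.724381
Error: 0.023735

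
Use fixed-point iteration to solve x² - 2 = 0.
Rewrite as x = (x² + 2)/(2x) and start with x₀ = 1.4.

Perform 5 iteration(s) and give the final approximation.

Equation: x² - 2 = 0
Fixed-point form: x = (x² + 2)/(2x)
x₀ = 1.4

x_1 = g(1.400000) = 1.414286
x_2 = g(1.414286) = 1.414214
x_3 = g(1.414214) = 1.414214
x_4 = g(1.414214) = 1.414214
x_5 = g(1.414214) = 1.414214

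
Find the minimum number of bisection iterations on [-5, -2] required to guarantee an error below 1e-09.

We need (b-a)/2^n ≤ 1e-09
(-2 - (-5))/2^n ≤ 1e-09
3/2^n ≤ 1e-09
2^n ≥ 3000000000
n ≥ log₂(3000000000) = 31.48
n ≥ 32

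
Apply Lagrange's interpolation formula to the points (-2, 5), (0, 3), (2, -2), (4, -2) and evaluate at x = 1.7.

Lagrange interpolation formula:
P(x) = Σ yᵢ × Lᵢ(x)
where Lᵢ(x) = Π_{j≠i} (x - xⱼ)/(xᵢ - xⱼ)

L_0(1.7) = (1.7 - 0)/(-2 - 0) × (1.7 - 2)/(-2 - 2) × (1.7 - 4)/(-2 - 4) = -0.024437
L_1(1.7) = (1.7 - (-2))/(0 - (-2)) × (1.7 - 2)/(0 - 2) × (1.7 - 4)/(0 - 4) = 0.159563
L_2(1.7) = (1.7 - (-2))/(2 - (-2)) × (1.7 - 0)/(2 - 0) × (1.7 - 4)/(2 - 4) = 0.904187
L_3(1.7) = (1.7 - (-2))/(4 - (-2)) × (1.7 - 0)/(4 - 0) × (1.7 - 2)/(4 - 2) = -0.039313

P(1.7) = 5×L_0(1.7) + 3×L_1(1.7) + (-2)×L_2(1.7) + (-2)×L_3(1.7)
P(1.7) = -1.373250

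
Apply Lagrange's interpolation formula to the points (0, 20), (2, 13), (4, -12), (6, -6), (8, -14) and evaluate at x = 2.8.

Lagrange interpolation formula:
P(x) = Σ yᵢ × Lᵢ(x)
where Lᵢ(x) = Π_{j≠i} (x - xⱼ)/(xᵢ - xⱼ)

L_0(2.8) = (2.8 - 2)/(0 - 2) × (2.8 - 4)/(0 - 4) × (2.8 - 6)/(0 - 6) × (2.8 - 8)/(0 - 8) = -0.041600
L_1(2.8) = (2.8 - 0)/(2 - 0) × (2.8 - 4)/(2 - 4) × (2.8 - 6)/(2 - 6) × (2.8 - 8)/(2 - 8) = 0.582400
L_2(2.8) = (2.8 - 0)/(4 - 0) × (2.8 - 2)/(4 - 2) × (2.8 - 6)/(4 - 6) × (2.8 - 8)/(4 - 8) = 0.582400
L_3(2.8) = (2.8 - 0)/(6 - 0) × (2.8 - 2)/(6 - 2) × (2.8 - 4)/(6 - 4) × (2.8 - 8)/(6 - 8) = -0.145600
L_4(2.8) = (2.8 - 0)/(8 - 0) × (2.8 - 2)/(8 - 2) × (2.8 - 4)/(8 - 4) × (2.8 - 6)/(8 - 6) = 0.022400

P(2.8) = 20×L_0(2.8) + 13×L_1(2.8) + (-12)×L_2(2.8) + (-6)×L_3(2.8) + (-14)×L_4(2.8)
P(2.8) = 0.310400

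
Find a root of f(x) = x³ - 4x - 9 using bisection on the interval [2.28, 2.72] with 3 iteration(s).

f(x) = x³ - 4x - 9
Initial interval: [2.28, 2.72]

Iteration 1:
  c_1 = (2.280000 + 2.720000)/2 = 2.500000
  f(c_1) = f(2.500000) = -3.375000
  f(a) × f(c) ≥ 0, new interval: [2.500000, 2.720000]
Iteration 2:
  c_2 = (2.500000 + 2.720000)/2 = 2.610000
  f(c_2) = f(2.610000) = -1.660419
  f(a) × f(c) ≥ 0, new interval: [2.610000, 2.720000]
Iteration 3:
  c_3 = (2.610000 + 2.720000)/2 = 2.665000
  f(c_3) = f(2.665000) = -0.732570
  f(a) × f(c) ≥ 0, new interval: [2.665000, 2.720000]

After 3 iteration(s), the approximation is c_3 = 2.665000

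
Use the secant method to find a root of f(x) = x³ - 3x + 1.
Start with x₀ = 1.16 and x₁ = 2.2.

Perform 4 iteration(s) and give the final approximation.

f(x) = x³ - 3x + 1
x₀ = 1.16, x₁ = 2.2

Secant formula: x_{n+1} = x_n - f(x_n)(x_n - x_{n-1})/(f(x_n) - f(x_{n-1}))

Iteration 1:
  f(1.160000) = -0.919104
  f(2.200000) = 5.048000
  x_2 = 2.200000 - 5.048000×(2.200000 - 1.160000)/(5.048000 - (-0.919104))
       = 1.320190
Iteration 2:
  f(2.200000) = 5.048000
  f(1.320190) = -0.659610
  x_3 = 1.320190 - (-0.659610)×(1.320190 - 2.200000)/(-0.659610 - 5.048000)
       = 1.421866
Iteration 3:
  f(1.320190) = -0.659610
  f(1.421866) = -0.391006
  x_4 = 1.421866 - (-0.391006)×(1.421866 - 1.320190)/(-0.391006 - (-0.659610))
       = 1.569877
Iteration 4:
  f(1.421866) = -0.391006
  f(1.569877) = 0.159354
  x_5 = 1.569877 - 0.159354×(1.569877 - 1.421866)/(0.159354 - (-0.391006))
       = 1.527022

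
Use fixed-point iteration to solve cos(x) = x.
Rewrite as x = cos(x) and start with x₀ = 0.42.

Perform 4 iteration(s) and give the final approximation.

Equation: cos(x) = x
Fixed-point form: x = cos(x)
x₀ = 0.42

x_1 = g(0.420000) = 0.913089
x_2 = g(0.913089) = 0.611304
x_3 = g(0.611304) = 0.818900
x_4 = g(0.818900) = 0.683025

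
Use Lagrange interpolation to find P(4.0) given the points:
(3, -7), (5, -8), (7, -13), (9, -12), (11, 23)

Lagrange interpolation formula:
P(x) = Σ yᵢ × Lᵢ(x)
where Lᵢ(x) = Π_{j≠i} (x - xⱼ)/(xᵢ - xⱼ)

L_0(4.0) = (4.0 - 5)/(3 - 5) × (4.0 - 7)/(3 - 7) × (4.0 - 9)/(3 - 9) × (4.0 - 11)/(3 - 11) = 0.273438
L_1(4.0) = (4.0 - 3)/(5 - 3) × (4.0 - 7)/(5 - 7) × (4.0 - 9)/(5 - 9) × (4.0 - 11)/(5 - 11) = 1.093750
L_2(4.0) = (4.0 - 3)/(7 - 3) × (4.0 - 5)/(7 - 5) × (4.0 - 9)/(7 - 9) × (4.0 - 11)/(7 - 11) = -0.546875
L_3(4.0) = (4.0 - 3)/(9 - 3) × (4.0 - 5)/(9 - 5) × (4.0 - 7)/(9 - 7) × (4.0 - 11)/(9 - 11) = 0.218750
L_4(4.0) = (4.0 - 3)/(11 - 3) × (4.0 - 5)/(11 - 5) × (4.0 - 7)/(11 - 7) × (4.0 - 9)/(11 - 9) = -0.039062

P(4.0) = (-7)×L_0(4.0) + (-8)×L_1(4.0) + (-13)×L_2(4.0) + (-12)×L_3(4.0) + 23×L_4(4.0)
P(4.0) = -7.078125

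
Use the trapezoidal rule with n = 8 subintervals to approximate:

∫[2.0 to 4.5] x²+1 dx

f(x) = x²+1
a = 2.0, b = 4.5, n = 8
h = (b - a)/n = 0.312500

Trapezoidal rule: (h/2)[f(x₀) + 2f(x₁) + 2f(x₂) + ... + f(xₙ)]

x_0 = 2.0000, f(x_0) = 5.000000, coefficient = 1
x_1 = 2.3125, f(x_1) = 6.347656, coefficient = 2
x_2 = 2.6250, f(x_2) = 7.890625, coefficient = 2
x_3 = 2.9375, f(x_3) = 9.628906, coefficient = 2
x_4 = 3.2500, f(x_4) = 11.562500, coefficient = 2
x_5 = 3.5625, f(x_5) = 13.691406, coefficient = 2
x_6 = 3.8750, f(x_6) = 16.015625, coefficient = 2
x_7 = 4.1875, f(x_7) = 18.535156, coefficient = 2
x_8 = 4.5000, f(x_8) = 21.250000, coefficient = 1

I ≈ (0.312500/2) × 193.593750 = 30.249023
Exact value: 30.208333
Error: 0.040690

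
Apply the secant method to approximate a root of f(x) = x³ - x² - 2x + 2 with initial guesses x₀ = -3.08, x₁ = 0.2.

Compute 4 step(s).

f(x) = x³ - x² - 2x + 2
x₀ = -3.08, x₁ = 0.2

Secant formula: x_{n+1} = x_n - f(x_n)(x_n - x_{n-1})/(f(x_n) - f(x_{n-1}))

Iteration 1:
  f(-3.080000) = -30.544512
  f(0.200000) = 1.568000
  x_2 = 0.200000 - 1.568000×(0.200000 - (-3.080000))/(1.568000 - (-30.544512))
       = 0.039843
Iteration 2:
  f(0.200000) = 1.568000
  f(0.039843) = 1.918790
  x_3 = 0.039843 - 1.918790×(0.039843 - 0.200000)/(1.918790 - 1.568000)
       = 0.915888
Iteration 3:
  f(0.039843) = 1.918790
  f(0.915888) = 0.097667
  x_4 = 0.915888 - 0.097667×(0.915888 - 0.039843)/(0.097667 - 1.918790)
       = 0.962870
Iteration 4:
  f(0.915888) = 0.097667
  f(0.962870) = 0.039836
  x_5 = 0.962870 - 0.039836×(0.962870 - 0.915888)/(0.039836 - 0.097667)
       = 0.995233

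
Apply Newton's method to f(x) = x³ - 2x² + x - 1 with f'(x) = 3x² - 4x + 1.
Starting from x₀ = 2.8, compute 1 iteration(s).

f(x) = x³ - 2x² + x - 1
f'(x) = 3x² - 4x + 1
x₀ = 2.8

Newton-Raphson formula: x_{n+1} = x_n - f(x_n)/f'(x_n)

Iteration 1:
  f(2.800000) = 8.072000
  f'(2.800000) = 13.320000
  x_1 = 2.800000 - 8.072000/13.320000 = 2.193994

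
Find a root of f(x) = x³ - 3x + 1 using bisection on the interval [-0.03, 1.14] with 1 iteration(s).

f(x) = x³ - 3x + 1
Initial interval: [-0.03, 1.14]

Iteration 1:
  c_1 = (-0.030000 + 1.140000)/2 = 0.555000
  f(c_1) = f(0.555000) = -0.494046
  f(a) × f(c) < 0, new interval: [-0.030000, 0.555000]

After 1 iteration(s), the approximation is c_1 = 0.555000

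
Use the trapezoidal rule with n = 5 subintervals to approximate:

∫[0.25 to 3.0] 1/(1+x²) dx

f(x) = 1/(1+x²)
a = 0.25, b = 3.0, n = 5
h = (b - a)/n = 0.550000

Trapezoidal rule: (h/2)[f(x₀) + 2f(x₁) + 2f(x₂) + ... + f(xₙ)]

x_0 = 0.2500, f(x_0) = 0.941176, coefficient = 1
x_1 = 0.8000, f(x_1) = 0.609756, coefficient = 2
x_2 = 1.3500, f(x_2) = 0.354296, coefficient = 2
x_3 = 1.9000, f(x_3) = 0.216920, coefficient = 2
x_4 = 2.4500, f(x_4) = 0.142806, coefficient = 2
x_5 = 3.0000, f(x_5) = 0.100000, coefficient = 1

I ≈ (0.550000/2) × 3.688732 = 1.014401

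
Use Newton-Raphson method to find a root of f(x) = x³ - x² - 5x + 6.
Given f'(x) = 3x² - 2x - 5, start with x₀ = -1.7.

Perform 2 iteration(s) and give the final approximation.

f(x) = x³ - x² - 5x + 6
f'(x) = 3x² - 2x - 5
x₀ = -1.7

Newton-Raphson formula: x_{n+1} = x_n - f(x_n)/f'(x_n)

Iteration 1:
  f(-1.700000) = 6.697000
  f'(-1.700000) = 7.070000
  x_1 = -1.700000 - 6.697000/7.070000 = -2.647242
Iteration 2:
  f(-2.647242) = -6.323259
  f'(-2.647242) = 21.318152
  x_2 = -2.647242 - (-6.323259)/21.318152 = -2.350628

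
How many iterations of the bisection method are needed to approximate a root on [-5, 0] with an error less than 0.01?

We need (b-a)/2^n ≤ 0.01
(0 - (-5))/2^n ≤ 0.01
5/2^n ≤ 0.01
2^n ≥ 500
n ≥ log₂(500) = 8.97
n ≥ 9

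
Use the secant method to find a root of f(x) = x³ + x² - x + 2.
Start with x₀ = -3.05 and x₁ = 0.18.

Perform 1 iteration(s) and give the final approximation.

f(x) = x³ + x² - x + 2
x₀ = -3.05, x₁ = 0.18

Secant formula: x_{n+1} = x_n - f(x_n)(x_n - x_{n-1})/(f(x_n) - f(x_{n-1}))

Iteration 1:
  f(-3.050000) = -14.020125
  f(0.180000) = 1.858232
  x_2 = 0.180000 - 1.858232×(0.180000 - (-3.050000))/(1.858232 - (-14.020125))
       = -0.198004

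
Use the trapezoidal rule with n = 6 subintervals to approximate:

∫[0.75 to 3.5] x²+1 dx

f(x) = x²+1
a = 0.75, b = 3.5, n = 6
h = (b - a)/n = 0.458333

Trapezoidal rule: (h/2)[f(x₀) + 2f(x₁) + 2f(x₂) + ... + f(xₙ)]

x_0 = 0.7500, f(x_0) = 1.562500, coefficient = 1
x_1 = 1.2083, f(x_1) = 2.460069, coefficient = 2
x_2 = 1.6667, f(x_2) = 3.777778, coefficient = 2
x_3 = 2.1250, f(x_3) = 5.515625, coefficient = 2
x_4 = 2.5833, f(x_4) = 7.673611, coefficient = 2
x_5 = 3.0417, f(x_5) = 10.251736, coefficient = 2
x_6 = 3.5000, f(x_6) = 13.250000, coefficient = 1

I ≈ (0.458333/2) × 74.170139 = 16.997323
Exact value: 16.901042
Error: 0.096282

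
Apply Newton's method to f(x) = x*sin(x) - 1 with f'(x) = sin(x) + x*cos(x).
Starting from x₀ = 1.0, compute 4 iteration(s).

f(x) = x*sin(x) - 1
f'(x) = sin(x) + x*cos(x)
x₀ = 1.0

Newton-Raphson formula: x_{n+1} = x_n - f(x_n)/f'(x_n)

Iteration 1:
  f(1.000000) = -0.158529
  f'(1.000000) = 1.381773
  x_1 = 1.000000 - (-0.158529)/1.381773 = 1.114729
Iteration 2:
  f(1.114729) = 0.000794
  f'(1.114729) = 1.388741
  x_2 = 1.114729 - 0.000794/1.388741 = 1.114157
Iteration 3:
  f(1.114157) = 0.000000
  f'(1.114157) = 1.388809
  x_3 = 1.114157 - 0.000000/1.388809 = 1.114157
Iteration 4:
  f(1.114157) = 0.000000
  f'(1.114157) = 1.388809
  x_4 = 1.114157 - 0.000000/1.388809 = 1.114157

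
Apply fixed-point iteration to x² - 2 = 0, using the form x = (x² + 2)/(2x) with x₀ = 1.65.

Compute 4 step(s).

Equation: x² - 2 = 0
Fixed-point form: x = (x² + 2)/(2x)
x₀ = 1.65

x_1 = g(1.650000) = 1.431061
x_2 = g(1.431061) = 1.414313
x_3 = g(1.414313) = 1.414214
x_4 = g(1.414214) = 1.414214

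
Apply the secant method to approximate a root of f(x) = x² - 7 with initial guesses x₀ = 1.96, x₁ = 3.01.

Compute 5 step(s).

f(x) = x² - 7
x₀ = 1.96, x₁ = 3.01

Secant formula: x_{n+1} = x_n - f(x_n)(x_n - x_{n-1})/(f(x_n) - f(x_{n-1}))

Iteration 1:
  f(1.960000) = -3.158400
  f(3.010000) = 2.060100
  x_2 = 3.010000 - 2.060100×(3.010000 - 1.960000)/(2.060100 - (-3.158400))
       = 2.595493
Iteration 2:
  f(3.010000) = 2.060100
  f(2.595493) = -0.263416
  x_3 = 2.595493 - (-0.263416)×(2.595493 - 3.010000)/(-0.263416 - 2.060100)
       = 2.642485
Iteration 3:
  f(2.595493) = -0.263416
  f(2.642485) = -0.017270
  x_4 = 2.642485 - (-0.017270)×(2.642485 - 2.595493)/(-0.017270 - (-0.263416))
       = 2.645783
Iteration 4:
  f(2.642485) = -0.017270
  f(2.645783) = 0.000166
  x_5 = 2.645783 - 0.000166×(2.645783 - 2.642485)/(0.000166 - (-0.017270))
       = 2.645751
Iteration 5:
  f(2.645783) = 0.000166
  f(2.645751) = 0.000000
  x_6 = 2.645751 - 0.000000×(2.645751 - 2.645783)/(0.000000 - 0.000166)
       = 2.645751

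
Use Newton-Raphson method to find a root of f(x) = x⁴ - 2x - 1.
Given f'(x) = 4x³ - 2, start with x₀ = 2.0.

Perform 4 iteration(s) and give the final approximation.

f(x) = x⁴ - 2x - 1
f'(x) = 4x³ - 2
x₀ = 2.0

Newton-Raphson formula: x_{n+1} = x_n - f(x_n)/f'(x_n)

Iteration 1:
  f(2.000000) = 11.000000
  f'(2.000000) = 30.000000
  x_1 = 2.000000 - 11.000000/30.000000 = 1.633333
Iteration 2:
  f(1.633333) = 2.850372
  f'(1.633333) = 15.429481
  x_2 = 1.633333 - 2.850372/15.429481 = 1.448598
Iteration 3:
  f(1.448598) = 0.506238
  f'(1.448598) = 10.159160
  x_3 = 1.448598 - 0.506238/10.159160 = 1.398767
Iteration 4:
  f(1.398767) = 0.030553
  f'(1.398767) = 8.947032
  x_4 = 1.398767 - 0.030553/8.947032 = 1.395352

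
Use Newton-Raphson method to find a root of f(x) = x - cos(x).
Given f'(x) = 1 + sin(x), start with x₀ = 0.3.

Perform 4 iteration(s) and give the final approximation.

f(x) = x - cos(x)
f'(x) = 1 + sin(x)
x₀ = 0.3

Newton-Raphson formula: x_{n+1} = x_n - f(x_n)/f'(x_n)

Iteration 1:
  f(0.300000) = -0.655336
  f'(0.300000) = 1.295520
  x_1 = 0.300000 - (-0.655336)/1.295520 = 0.805848
Iteration 2:
  f(0.805848) = 0.113349
  f'(0.805848) = 1.721418
  x_2 = 0.805848 - 0.113349/1.721418 = 0.740002
Iteration 3:
  f(0.740002) = 0.001535
  f'(0.740002) = 1.674289
  x_3 = 0.740002 - 0.001535/1.674289 = 0.739085
Iteration 4:
  f(0.739085) = 0.000000
  f'(0.739085) = 1.673612
  x_4 = 0.739085 - 0.000000/1.673612 = 0.739085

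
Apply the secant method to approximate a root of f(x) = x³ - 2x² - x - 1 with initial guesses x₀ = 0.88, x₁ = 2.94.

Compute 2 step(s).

f(x) = x³ - 2x² - x - 1
x₀ = 0.88, x₁ = 2.94

Secant formula: x_{n+1} = x_n - f(x_n)(x_n - x_{n-1})/(f(x_n) - f(x_{n-1}))

Iteration 1:
  f(0.880000) = -2.747328
  f(2.940000) = 4.184984
  x_2 = 2.940000 - 4.184984×(2.940000 - 0.880000)/(4.184984 - (-2.747328))
       = 1.696394
Iteration 2:
  f(2.940000) = 4.184984
  f(1.696394) = -3.570097
  x_3 = 1.696394 - (-3.570097)×(1.696394 - 2.940000)/(-3.570097 - 4.184984)
       = 2.268895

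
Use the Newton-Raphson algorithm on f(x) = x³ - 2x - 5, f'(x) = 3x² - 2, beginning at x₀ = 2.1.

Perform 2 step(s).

f(x) = x³ - 2x - 5
f'(x) = 3x² - 2
x₀ = 2.1

Newton-Raphson formula: x_{n+1} = x_n - f(x_n)/f'(x_n)

Iteration 1:
  f(2.100000) = 0.061000
  f'(2.100000) = 11.230000
  x_1 = 2.100000 - 0.061000/11.230000 = 2.094568
Iteration 2:
  f(2.094568) = 0.000186
  f'(2.094568) = 11.161647
  x_2 = 2.094568 - 0.000186/11.161647 = 2.094551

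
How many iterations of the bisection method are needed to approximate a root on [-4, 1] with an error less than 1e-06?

We need (b-a)/2^n ≤ 1e-06
(1 - (-4))/2^n ≤ 1e-06
5/2^n ≤ 1e-06
2^n ≥ 5000000
n ≥ log₂(5000000) = 22.25
n ≥ 23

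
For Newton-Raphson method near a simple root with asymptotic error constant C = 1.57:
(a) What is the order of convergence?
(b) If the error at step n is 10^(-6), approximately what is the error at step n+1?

(a) Newton-Raphson has quadratic (order 2) convergence near simple roots.
    This means |e_{n+1}| ≈ C|e_n|².

(b) With |e_n| = 10^(-6) and C = 1.57:
    |e_{n+1}| ≈ 1.57 × (10^(-6))² = 1.57 × 10^(-12)

(a) 2 (quadratic); (b) |e_{n+1}| ≈ 1.570e-12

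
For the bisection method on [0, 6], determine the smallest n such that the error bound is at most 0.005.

We need (b-a)/2^n ≤ 0.005
(6 - 0)/2^n ≤ 0.005
6/2^n ≤ 0.005
2^n ≥ 1200
n ≥ log₂(1200) = 10.23
n ≥ 11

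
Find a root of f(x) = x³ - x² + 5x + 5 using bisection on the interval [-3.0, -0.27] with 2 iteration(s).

f(x) = x³ - x² + 5x + 5
Initial interval: [-3.0, -0.27]

Iteration 1:
  c_1 = (-3.000000 + (-0.270000))/2 = -1.635000
  f(c_1) = f(-1.635000) = -10.218948
  f(a) × f(c) ≥ 0, new interval: [-1.635000, -0.270000]
Iteration 2:
  c_2 = (-1.635000 + (-0.270000))/2 = -0.952500
  f(c_2) = f(-0.952500) = -1.533918
  f(a) × f(c) ≥ 0, new interval: [-0.952500, -0.270000]

After 2 iteration(s), the approximation is c_2 = -0.952500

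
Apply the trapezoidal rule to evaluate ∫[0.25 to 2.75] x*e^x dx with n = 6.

f(x) = x*e^x
a = 0.25, b = 2.75, n = 6
h = (b - a)/n = 0.416667

Trapezoidal rule: (h/2)[f(x₀) + 2f(x₁) + 2f(x₂) + ... + f(xₙ)]

x_0 = 0.2500, f(x_0) = 0.321006, coefficient = 1
x_1 = 0.6667, f(x_1) = 1.298489, coefficient = 2
x_2 = 1.0833, f(x_2) = 3.200721, coefficient = 2
x_3 = 1.5000, f(x_3) = 6.722534, coefficient = 2
x_4 = 1.9167, f(x_4) = 13.029998, coefficient = 2
x_5 = 2.3333, f(x_5) = 24.061937, coefficient = 2
x_6 = 2.7500, f(x_6) = 43.017238, coefficient = 1

I ≈ (0.416667/2) × 139.965600 = 29.159500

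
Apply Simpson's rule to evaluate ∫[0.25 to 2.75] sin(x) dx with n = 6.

f(x) = sin(x)
a = 0.25, b = 2.75, n = 6
h = (b - a)/n = 0.416667

Simpson's rule: (h/3)[f(x₀) + 4f(x₁) + 2f(x₂) + ... + f(xₙ)]

x_0 = 0.2500, f(x_0) = 0.247404, coefficient = 1
x_1 = 0.6667, f(x_1) = 0.618370, coefficient = 4
x_2 = 1.0833, f(x_2) = 0.883524, coefficient = 2
x_3 = 1.5000, f(x_3) = 0.997495, coefficient = 4
x_4 = 1.9167, f(x_4) = 0.940781, coefficient = 2
x_5 = 2.3333, f(x_5) = 0.723086, coefficient = 4
x_6 = 2.7500, f(x_6) = 0.381661, coefficient = 1

I ≈ (0.416667/3) × 13.633477 = 1.893538
Exact value: 1.893215
Error: 0.000324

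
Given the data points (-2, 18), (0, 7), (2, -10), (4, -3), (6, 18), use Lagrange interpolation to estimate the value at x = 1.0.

Lagrange interpolation formula:
P(x) = Σ yᵢ × Lᵢ(x)
where Lᵢ(x) = Π_{j≠i} (x - xⱼ)/(xᵢ - xⱼ)

L_0(1.0) = (1.0 - 0)/(-2 - 0) × (1.0 - 2)/(-2 - 2) × (1.0 - 4)/(-2 - 4) × (1.0 - 6)/(-2 - 6) = -0.039062
L_1(1.0) = (1.0 - (-2))/(0 - (-2)) × (1.0 - 2)/(0 - 2) × (1.0 - 4)/(0 - 4) × (1.0 - 6)/(0 - 6) = 0.468750
L_2(1.0) = (1.0 - (-2))/(2 - (-2)) × (1.0 - 0)/(2 - 0) × (1.0 - 4)/(2 - 4) × (1.0 - 6)/(2 - 6) = 0.703125
L_3(1.0) = (1.0 - (-2))/(4 - (-2)) × (1.0 - 0)/(4 - 0) × (1.0 - 2)/(4 - 2) × (1.0 - 6)/(4 - 6) = -0.156250
L_4(1.0) = (1.0 - (-2))/(6 - (-2)) × (1.0 - 0)/(6 - 0) × (1.0 - 2)/(6 - 2) × (1.0 - 4)/(6 - 4) = 0.023438

P(1.0) = 18×L_0(1.0) + 7×L_1(1.0) + (-10)×L_2(1.0) + (-3)×L_3(1.0) + 18×L_4(1.0)
P(1.0) = -3.562500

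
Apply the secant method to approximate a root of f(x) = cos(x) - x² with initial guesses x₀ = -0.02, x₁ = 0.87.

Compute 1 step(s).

f(x) = cos(x) - x²
x₀ = -0.02, x₁ = 0.87

Secant formula: x_{n+1} = x_n - f(x_n)(x_n - x_{n-1})/(f(x_n) - f(x_{n-1}))

Iteration 1:
  f(-0.020000) = 0.999400
  f(0.870000) = -0.112073
  x_2 = 0.870000 - (-0.112073)×(0.870000 - (-0.020000))/(-0.112073 - 0.999400)
       = 0.780258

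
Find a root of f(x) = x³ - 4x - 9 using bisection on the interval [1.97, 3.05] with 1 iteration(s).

f(x) = x³ - 4x - 9
Initial interval: [1.97, 3.05]

Iteration 1:
  c_1 = (1.970000 + 3.050000)/2 = 2.510000
  f(c_1) = f(2.510000) = -3.226749
  f(a) × f(c) ≥ 0, new interval: [2.510000, 3.050000]

After 1 iteration(s), the approximation is c_1 = 2.510000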